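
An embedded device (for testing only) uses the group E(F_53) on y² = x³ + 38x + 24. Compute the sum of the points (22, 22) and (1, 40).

(22, 22) + (1, 40). λ = (40 - 22)/(1 - 22) ≡ 18/32 mod 53. 32⁻¹ ≡ 5 (mod 53) since 32·5 = 160 ≡ 1, so λ ≡ 37.
  x = λ² - 22 - 1 = 1369 - 23 ≡ 21; y = λ·(22 - 21) - 22 ≡ 15. → (21, 15)

(21, 15)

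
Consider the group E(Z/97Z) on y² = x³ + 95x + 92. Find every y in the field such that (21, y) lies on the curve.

22, 75

x³ + 95x + 92 = 11348 ≡ 96 (mod 97).
Square roots of 96 mod 97: 22 and 75 (since 22² = 484 ≡ 96).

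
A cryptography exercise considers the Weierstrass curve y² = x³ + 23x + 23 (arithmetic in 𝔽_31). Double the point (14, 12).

tangent at (14, 12): λ = (3·14² + 23)/(2·12) ≡ 22/24. 24⁻¹ ≡ 22 (mod 31) since 24·22 = 528 ≡ 1, so λ ≡ 22·22 ≡ 19.
  x = λ² - 14 - 14 = 361 - 28 ≡ 23; y = λ·(14 - 23) - 12 ≡ 3. → (23, 3)

(23, 3)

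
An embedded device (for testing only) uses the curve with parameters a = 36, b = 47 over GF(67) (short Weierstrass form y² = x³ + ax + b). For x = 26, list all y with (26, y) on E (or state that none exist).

x³ + 36x + 47 = 18559 ≡ 0 (mod 67).
Only y = 0 satisfies y² ≡ 0.

0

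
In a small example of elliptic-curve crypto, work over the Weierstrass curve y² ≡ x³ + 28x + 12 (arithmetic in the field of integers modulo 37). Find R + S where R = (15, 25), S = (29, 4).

(15, 25) + (29, 4). λ = (4 - 25)/(29 - 15) ≡ 16/14 mod 37. 14⁻¹ ≡ 8 (mod 37), so λ ≡ 17.
  x = λ² - 15 - 29 = 289 - 44 ≡ 23; y = λ·(15 - 23) - 25 ≡ 24. → (23, 24)

(23, 24)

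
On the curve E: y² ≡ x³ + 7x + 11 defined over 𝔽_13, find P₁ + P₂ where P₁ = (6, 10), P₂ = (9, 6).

(7, 0)

(6, 10) + (9, 6). λ = (6 - 10)/(9 - 6) ≡ 9/3 mod 13. 3⁻¹ ≡ 9 (mod 13) since 3·9 = 27 ≡ 1, so λ ≡ 3.
  x = λ² - 6 - 9 = 9 - 15 ≡ 7; y = λ·(6 - 7) - 10 ≡ 0. → (7, 0)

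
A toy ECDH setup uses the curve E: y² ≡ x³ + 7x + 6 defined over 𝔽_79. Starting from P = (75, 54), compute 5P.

Repeated addition: build up to 5P.
2P: tangent at (75, 54): λ = (3·75² + 7)/(2·54) ≡ 55/29. 29⁻¹ ≡ 30 (mod 79), so λ ≡ 55·30 ≡ 70.
  x = λ² - 75 - 75 = 4900 - 150 ≡ 10; y = λ·(75 - 10) - 54 ≡ 72. → (10, 72)
3P: (10, 72) + (75, 54). λ = (54 - 72)/(75 - 10) ≡ 61/65 mod 79. 65⁻¹ ≡ 62 (mod 79) since 65·62 = 4030 ≡ 1, so λ ≡ 69.
  x = λ² - 10 - 75 = 4761 - 85 ≡ 15; y = λ·(10 - 15) - 72 ≡ 57. → (15, 57)
4P: (15, 57) + (75, 54). λ = (54 - 57)/(75 - 15) ≡ 76/60 mod 79. 60⁻¹ ≡ 54 (mod 79), so λ ≡ 75.
  x = λ² - 15 - 75 = 5625 - 90 ≡ 5; y = λ·(15 - 5) - 57 ≡ 61. → (5, 61)
5P: (5, 61) + (75, 54). λ = (54 - 61)/(75 - 5) ≡ 72/70 mod 79. 70⁻¹ ≡ 35 (mod 79) since 70·35 = 2450 ≡ 1, so λ ≡ 71.
  x = λ² - 5 - 75 = 5041 - 80 ≡ 63; y = λ·(5 - 63) - 61 ≡ 8. → (63, 8)

(63, 8)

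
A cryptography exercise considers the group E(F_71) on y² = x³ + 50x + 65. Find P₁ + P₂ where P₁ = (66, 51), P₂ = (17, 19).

(13, 1)

(66, 51) + (17, 19). λ = (19 - 51)/(17 - 66) ≡ 39/22 mod 71. 22⁻¹ ≡ 42 (mod 71) since 22·42 = 924 ≡ 1, so λ ≡ 5.
  x = λ² - 66 - 17 = 25 - 83 ≡ 13; y = λ·(66 - 13) - 51 ≡ 1. → (13, 1)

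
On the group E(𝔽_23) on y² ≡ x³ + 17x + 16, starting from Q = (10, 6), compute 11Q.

Double-and-add on 11 = (1011)₂. Start with Q = (10, 6) for the leading 1-bit.
double: tangent at (10, 6): λ = (3·10² + 17)/(2·6) ≡ 18/12. 12⁻¹ ≡ 2 (mod 23), so λ ≡ 18·2 ≡ 13.
  x = λ² - 10 - 10 = 169 - 20 ≡ 11; y = λ·(10 - 11) - 6 ≡ 4. → (11, 4)
double: tangent at (11, 4): λ = (3·11² + 17)/(2·4) ≡ 12/8. 8⁻¹ ≡ 3 (mod 23), so λ ≡ 12·3 ≡ 13.
  x = λ² - 11 - 11 = 169 - 22 ≡ 9; y = λ·(11 - 9) - 4 ≡ 22. → (9, 22)
add Q: (9, 22) + (10, 6). λ = (6 - 22)/(10 - 9) ≡ 7/1 mod 23. 1⁻¹ ≡ 1 (mod 23) since 1·1 = 1 ≡ 1, so λ ≡ 7.
  x = λ² - 9 - 10 = 49 - 19 ≡ 7; y = λ·(9 - 7) - 22 ≡ 15. → (7, 15)
double: tangent at (7, 15): λ = (3·7² + 17)/(2·15) ≡ 3/7. 7⁻¹ ≡ 10 (mod 23) since 7·10 = 70 ≡ 1, so λ ≡ 3·10 ≡ 7.
  x = λ² - 7 - 7 = 49 - 14 ≡ 12; y = λ·(7 - 12) - 15 ≡ 19. → (12, 19)
add Q: (12, 19) + (10, 6). λ = (6 - 19)/(10 - 12) ≡ 10/21 mod 23. 21⁻¹ ≡ 11 (mod 23) since 21·11 = 231 ≡ 1, so λ ≡ 18.
  x = λ² - 12 - 10 = 324 - 22 ≡ 3; y = λ·(12 - 3) - 19 ≡ 5. → (3, 5)

(3, 5)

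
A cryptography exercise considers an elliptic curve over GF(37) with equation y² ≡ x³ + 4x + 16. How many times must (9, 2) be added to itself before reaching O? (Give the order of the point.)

2P: tangent at (9, 2): λ = (3·9² + 4)/(2·2) ≡ 25/4. 4⁻¹ ≡ 28 (mod 37), so λ ≡ 25·28 ≡ 34.
  x = λ² - 9 - 9 = 1156 - 18 ≡ 28; y = λ·(9 - 28) - 2 ≡ 18. → (28, 18)
3P: (28, 18) + (9, 2). λ = (2 - 18)/(9 - 28) ≡ 21/18 mod 37. 18⁻¹ ≡ 35 (mod 37), so λ ≡ 32.
  x = λ² - 28 - 9 = 1024 - 37 ≡ 25; y = λ·(28 - 25) - 18 ≡ 4. → (25, 4)
4P: (25, 4) + (9, 2). λ = (2 - 4)/(9 - 25) ≡ 35/21 mod 37. 21⁻¹ ≡ 30 (mod 37) since 21·30 = 630 ≡ 1, so λ ≡ 14.
  x = λ² - 25 - 9 = 196 - 34 ≡ 14; y = λ·(25 - 14) - 4 ≡ 2. → (14, 2)
5P: (14, 2) + (9, 2). λ = (2 - 2)/(9 - 14) ≡ 0/32 mod 37. 32⁻¹ ≡ 22 (mod 37), so λ ≡ 0.
  x = λ² - 14 - 9 = 0 - 23 ≡ 14; y = λ·(14 - 14) - 2 ≡ 35. → (14, 35)
6P: (14, 35) + (9, 2). λ = (2 - 35)/(9 - 14) ≡ 4/32 mod 37. 32⁻¹ ≡ 22 (mod 37), so λ ≡ 14.
  x = λ² - 14 - 9 = 196 - 23 ≡ 25; y = λ·(14 - 25) - 35 ≡ 33. → (25, 33)
7P: (25, 33) + (9, 2). λ = (2 - 33)/(9 - 25) ≡ 6/21 mod 37. 21⁻¹ ≡ 30 (mod 37) since 21·30 = 630 ≡ 1, so λ ≡ 32.
  x = λ² - 25 - 9 = 1024 - 34 ≡ 28; y = λ·(25 - 28) - 33 ≡ 19. → (28, 19)
8P: (28, 19) + (9, 2). λ = (2 - 19)/(9 - 28) ≡ 20/18 mod 37. 18⁻¹ ≡ 35 (mod 37), so λ ≡ 34.
  x = λ² - 28 - 9 = 1156 - 37 ≡ 9; y = λ·(28 - 9) - 19 ≡ 35. → (9, 35)
9P: (9, 35) + (9, 2): same x and y₁ ≡ -y₂, so the sum is O.
9P = O, so the order is 9.

9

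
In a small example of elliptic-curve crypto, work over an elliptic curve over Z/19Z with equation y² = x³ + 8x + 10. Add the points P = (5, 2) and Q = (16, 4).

(5, 2) + (16, 4). λ = (4 - 2)/(16 - 5) ≡ 2/11 mod 19. 11⁻¹ ≡ 7 (mod 19) since 11·7 = 77 ≡ 1, so λ ≡ 14.
  x = λ² - 5 - 16 = 196 - 21 ≡ 4; y = λ·(5 - 4) - 2 ≡ 12. → (4, 12)

(4, 12)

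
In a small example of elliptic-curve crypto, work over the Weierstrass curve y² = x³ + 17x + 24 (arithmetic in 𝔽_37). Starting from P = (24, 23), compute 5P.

(25, 33)

Double-and-add on 5 = (101)₂. Start with P = (24, 23) for the leading 1-bit.
double: tangent at (24, 23): λ = (3·24² + 17)/(2·23) ≡ 6/9. 9⁻¹ ≡ 33 (mod 37), so λ ≡ 6·33 ≡ 13.
  x = λ² - 24 - 24 = 169 - 48 ≡ 10; y = λ·(24 - 10) - 23 ≡ 11. → (10, 11)
double: tangent at (10, 11): λ = (3·10² + 17)/(2·11) ≡ 21/22. 22⁻¹ ≡ 32 (mod 37) since 22·32 = 704 ≡ 1, so λ ≡ 21·32 ≡ 6.
  x = λ² - 10 - 10 = 36 - 20 ≡ 16; y = λ·(10 - 16) - 11 ≡ 27. → (16, 27)
add P: (16, 27) + (24, 23). λ = (23 - 27)/(24 - 16) ≡ 33/8 mod 37. 8⁻¹ ≡ 14 (mod 37), so λ ≡ 18.
  x = λ² - 16 - 24 = 324 - 40 ≡ 25; y = λ·(16 - 25) - 27 ≡ 33. → (25, 33)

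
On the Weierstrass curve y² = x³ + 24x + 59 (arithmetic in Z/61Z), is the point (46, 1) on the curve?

no

y² = 1² ≡ 1; x³ + 24x + 59 = 98499 ≡ 45 (mod 61). 1 ≠ 45.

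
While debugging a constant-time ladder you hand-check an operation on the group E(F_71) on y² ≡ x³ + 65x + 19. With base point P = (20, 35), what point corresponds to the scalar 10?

(5, 55)

Repeated addition: build up to 10P.
2P: tangent at (20, 35): λ = (3·20² + 65)/(2·35) ≡ 58/70. 70⁻¹ ≡ 70 (mod 71) since 70·70 = 4900 ≡ 1, so λ ≡ 58·70 ≡ 13.
  x = λ² - 20 - 20 = 169 - 40 ≡ 58; y = λ·(20 - 58) - 35 ≡ 39. → (58, 39)
3P: (58, 39) + (20, 35). λ = (35 - 39)/(20 - 58) ≡ 67/33 mod 71. 33⁻¹ ≡ 28 (mod 71) since 33·28 = 924 ≡ 1, so λ ≡ 30.
  x = λ² - 58 - 20 = 900 - 78 ≡ 41; y = λ·(58 - 41) - 39 ≡ 45. → (41, 45)
4P: (41, 45) + (20, 35). λ = (35 - 45)/(20 - 41) ≡ 61/50 mod 71. 50⁻¹ ≡ 27 (mod 71) since 50·27 = 1350 ≡ 1, so λ ≡ 14.
  x = λ² - 41 - 20 = 196 - 61 ≡ 64; y = λ·(41 - 64) - 45 ≡ 59. → (64, 59)
5P: (64, 59) + (20, 35). λ = (35 - 59)/(20 - 64) ≡ 47/27 mod 71. 27⁻¹ ≡ 50 (mod 71), so λ ≡ 7.
  x = λ² - 64 - 20 = 49 - 84 ≡ 36; y = λ·(64 - 36) - 59 ≡ 66. → (36, 66)
6P: (36, 66) + (20, 35). λ = (35 - 66)/(20 - 36) ≡ 40/55 mod 71. 55⁻¹ ≡ 31 (mod 71), so λ ≡ 33.
  x = λ² - 36 - 20 = 1089 - 56 ≡ 39; y = λ·(36 - 39) - 66 ≡ 48. → (39, 48)
7P: (39, 48) + (20, 35). λ = (35 - 48)/(20 - 39) ≡ 58/52 mod 71. 52⁻¹ ≡ 56 (mod 71), so λ ≡ 53.
  x = λ² - 39 - 20 = 2809 - 59 ≡ 52; y = λ·(39 - 52) - 48 ≡ 44. → (52, 44)
8P: (52, 44) + (20, 35). λ = (35 - 44)/(20 - 52) ≡ 62/39 mod 71. 39⁻¹ ≡ 51 (mod 71) since 39·51 = 1989 ≡ 1, so λ ≡ 38.
  x = λ² - 52 - 20 = 1444 - 72 ≡ 23; y = λ·(52 - 23) - 44 ≡ 64. → (23, 64)
9P: (23, 64) + (20, 35). λ = (35 - 64)/(20 - 23) ≡ 42/68 mod 71. 68⁻¹ ≡ 47 (mod 71) since 68·47 = 3196 ≡ 1, so λ ≡ 57.
  x = λ² - 23 - 20 = 3249 - 43 ≡ 11; y = λ·(23 - 11) - 64 ≡ 52. → (11, 52)
10P: (11, 52) + (20, 35). λ = (35 - 52)/(20 - 11) ≡ 54/9 mod 71. 9⁻¹ ≡ 8 (mod 71), so λ ≡ 6.
  x = λ² - 11 - 20 = 36 - 31 ≡ 5; y = λ·(11 - 5) - 52 ≡ 55. → (5, 55)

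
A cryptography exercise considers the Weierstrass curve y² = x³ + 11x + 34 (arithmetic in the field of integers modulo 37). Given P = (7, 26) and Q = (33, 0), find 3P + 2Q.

First 3P:
Repeated addition: build up to 3P.
2P: tangent at (7, 26): λ = (3·7² + 11)/(2·26) ≡ 10/15. 15⁻¹ ≡ 5 (mod 37) since 15·5 = 75 ≡ 1, so λ ≡ 10·5 ≡ 13.
  x = λ² - 7 - 7 = 169 - 14 ≡ 7; y = λ·(7 - 7) - 26 ≡ 11. → (7, 11)
3P: (7, 11) + (7, 26): same x and y₁ ≡ -y₂, so the sum is 𝒪.
3P = 𝒪.
Next 2Q:
Repeated addition: build up to 2Q.
2Q: (33, 0) + (33, 0): same x and y₁ ≡ -y₂, so the sum is 𝒪.
2Q = 𝒪.
Finally 3P + 2Q:
𝒪 + 𝒪 = 𝒪 (identity).

O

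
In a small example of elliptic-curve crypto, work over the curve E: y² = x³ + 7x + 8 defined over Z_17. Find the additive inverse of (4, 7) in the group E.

-(4, 7) = (4, -7 mod 17) = (4, 10).

(4, 10)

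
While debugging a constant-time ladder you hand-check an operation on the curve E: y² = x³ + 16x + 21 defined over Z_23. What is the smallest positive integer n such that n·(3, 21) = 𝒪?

2P: tangent at (3, 21): λ = (3·3² + 16)/(2·21) ≡ 20/19. 19⁻¹ ≡ 17 (mod 23) since 19·17 = 323 ≡ 1, so λ ≡ 20·17 ≡ 18.
  x = λ² - 3 - 3 = 324 - 6 ≡ 19; y = λ·(3 - 19) - 21 ≡ 13. → (19, 13)
3P: (19, 13) + (3, 21). λ = (21 - 13)/(3 - 19) ≡ 8/7 mod 23. 7⁻¹ ≡ 10 (mod 23), so λ ≡ 11.
  x = λ² - 19 - 3 = 121 - 22 ≡ 7; y = λ·(19 - 7) - 13 ≡ 4. → (7, 4)
4P: (7, 4) + (3, 21). λ = (21 - 4)/(3 - 7) ≡ 17/19 mod 23. 19⁻¹ ≡ 17 (mod 23), so λ ≡ 13.
  x = λ² - 7 - 3 = 169 - 10 ≡ 21; y = λ·(7 - 21) - 4 ≡ 21. → (21, 21)
5P: (21, 21) + (3, 21). λ = (21 - 21)/(3 - 21) ≡ 0/5 mod 23. 5⁻¹ ≡ 14 (mod 23), so λ ≡ 0.
  x = λ² - 21 - 3 = 0 - 24 ≡ 22; y = λ·(21 - 22) - 21 ≡ 2. → (22, 2)
6P: (22, 2) + (3, 21). λ = (21 - 2)/(3 - 22) ≡ 19/4 mod 23. 4⁻¹ ≡ 6 (mod 23) since 4·6 = 24 ≡ 1, so λ ≡ 22.
  x = λ² - 22 - 3 = 484 - 25 ≡ 22; y = λ·(22 - 22) - 2 ≡ 21. → (22, 21)
7P: (22, 21) + (3, 21). λ = (21 - 21)/(3 - 22) ≡ 0/4 mod 23. 4⁻¹ ≡ 6 (mod 23), so λ ≡ 0.
  x = λ² - 22 - 3 = 0 - 25 ≡ 21; y = λ·(22 - 21) - 21 ≡ 2. → (21, 2)
8P: (21, 2) + (3, 21). λ = (21 - 2)/(3 - 21) ≡ 19/5 mod 23. 5⁻¹ ≡ 14 (mod 23), so λ ≡ 13.
  x = λ² - 21 - 3 = 169 - 24 ≡ 7; y = λ·(21 - 7) - 2 ≡ 19. → (7, 19)
9P: (7, 19) + (3, 21). λ = (21 - 19)/(3 - 7) ≡ 2/19 mod 23. 19⁻¹ ≡ 17 (mod 23), so λ ≡ 11.
  x = λ² - 7 - 3 = 121 - 10 ≡ 19; y = λ·(7 - 19) - 19 ≡ 10. → (19, 10)
10P: (19, 10) + (3, 21). λ = (21 - 10)/(3 - 19) ≡ 11/7 mod 23. 7⁻¹ ≡ 10 (mod 23) since 7·10 = 70 ≡ 1, so λ ≡ 18.
  x = λ² - 19 - 3 = 324 - 22 ≡ 3; y = λ·(19 - 3) - 10 ≡ 2. → (3, 2)
11P: (3, 2) + (3, 21): same x and y₁ ≡ -y₂, so the sum is 𝒪.
11P = 𝒪, so the order is 11.

11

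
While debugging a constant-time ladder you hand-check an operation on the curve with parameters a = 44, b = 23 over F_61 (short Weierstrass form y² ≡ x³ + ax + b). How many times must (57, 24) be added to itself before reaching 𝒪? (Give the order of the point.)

3

2P: tangent at (57, 24): λ = (3·57² + 44)/(2·24) ≡ 31/48. 48⁻¹ ≡ 14 (mod 61), so λ ≡ 31·14 ≡ 7.
  x = λ² - 57 - 57 = 49 - 114 ≡ 57; y = λ·(57 - 57) - 24 ≡ 37. → (57, 37)
3P: (57, 37) + (57, 24): same x and y₁ ≡ -y₂, so the sum is 𝒪.
3P = 𝒪, so the order is 3.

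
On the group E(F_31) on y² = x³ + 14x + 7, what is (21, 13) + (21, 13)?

tangent at (21, 13): λ = (3·21² + 14)/(2·13) ≡ 4/26. 26⁻¹ ≡ 6 (mod 31) since 26·6 = 156 ≡ 1, so λ ≡ 4·6 ≡ 24.
  x = λ² - 21 - 21 = 576 - 42 ≡ 7; y = λ·(21 - 7) - 13 ≡ 13. → (7, 13)

(7, 13)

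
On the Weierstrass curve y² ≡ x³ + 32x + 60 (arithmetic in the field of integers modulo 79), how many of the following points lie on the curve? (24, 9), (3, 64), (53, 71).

0

(24, 9): 9² ≡ 2, rhs ≡ 37 → off.
(3, 64): 64² ≡ 67, rhs ≡ 25 → off.
(53, 71): 71² ≡ 64, rhs ≡ 59 → off.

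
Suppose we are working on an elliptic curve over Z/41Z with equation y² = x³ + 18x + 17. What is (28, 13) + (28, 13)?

(21, 29)

tangent at (28, 13): λ = (3·28² + 18)/(2·13) ≡ 33/26. 26⁻¹ ≡ 30 (mod 41) since 26·30 = 780 ≡ 1, so λ ≡ 33·30 ≡ 6.
  x = λ² - 28 - 28 = 36 - 56 ≡ 21; y = λ·(28 - 21) - 13 ≡ 29. → (21, 29)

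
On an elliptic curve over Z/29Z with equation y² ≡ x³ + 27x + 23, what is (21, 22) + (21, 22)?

(25, 24)

tangent at (21, 22): λ = (3·21² + 27)/(2·22) ≡ 16/15. 15⁻¹ ≡ 2 (mod 29), so λ ≡ 16·2 ≡ 3.
  x = λ² - 21 - 21 = 9 - 42 ≡ 25; y = λ·(21 - 25) - 22 ≡ 24. → (25, 24)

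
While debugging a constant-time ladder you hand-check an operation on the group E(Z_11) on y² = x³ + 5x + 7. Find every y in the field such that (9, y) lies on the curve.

0

x³ + 5x + 7 = 781 ≡ 0 (mod 11).
Only y = 0 satisfies y² ≡ 0.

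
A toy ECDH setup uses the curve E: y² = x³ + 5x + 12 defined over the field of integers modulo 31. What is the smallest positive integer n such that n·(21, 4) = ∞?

9

2P: tangent at (21, 4): λ = (3·21² + 5)/(2·4) ≡ 26/8. 8⁻¹ ≡ 4 (mod 31), so λ ≡ 26·4 ≡ 11.
  x = λ² - 21 - 21 = 121 - 42 ≡ 17; y = λ·(21 - 17) - 4 ≡ 9. → (17, 9)
3P: (17, 9) + (21, 4). λ = (4 - 9)/(21 - 17) ≡ 26/4 mod 31. 4⁻¹ ≡ 8 (mod 31) since 4·8 = 32 ≡ 1, so λ ≡ 22.
  x = λ² - 17 - 21 = 484 - 38 ≡ 12; y = λ·(17 - 12) - 9 ≡ 8. → (12, 8)
4P: (12, 8) + (21, 4). λ = (4 - 8)/(21 - 12) ≡ 27/9 mod 31. 9⁻¹ ≡ 7 (mod 31), so λ ≡ 3.
  x = λ² - 12 - 21 = 9 - 33 ≡ 7; y = λ·(12 - 7) - 8 ≡ 7. → (7, 7)
5P: (7, 7) + (21, 4). λ = (4 - 7)/(21 - 7) ≡ 28/14 mod 31. 14⁻¹ ≡ 20 (mod 31), so λ ≡ 2.
  x = λ² - 7 - 21 = 4 - 28 ≡ 7; y = λ·(7 - 7) - 7 ≡ 24. → (7, 24)
6P: (7, 24) + (21, 4). λ = (4 - 24)/(21 - 7) ≡ 11/14 mod 31. 14⁻¹ ≡ 20 (mod 31), so λ ≡ 3.
  x = λ² - 7 - 21 = 9 - 28 ≡ 12; y = λ·(7 - 12) - 24 ≡ 23. → (12, 23)
7P: (12, 23) + (21, 4). λ = (4 - 23)/(21 - 12) ≡ 12/9 mod 31. 9⁻¹ ≡ 7 (mod 31) since 9·7 = 63 ≡ 1, so λ ≡ 22.
  x = λ² - 12 - 21 = 484 - 33 ≡ 17; y = λ·(12 - 17) - 23 ≡ 22. → (17, 22)
8P: (17, 22) + (21, 4). λ = (4 - 22)/(21 - 17) ≡ 13/4 mod 31. 4⁻¹ ≡ 8 (mod 31) since 4·8 = 32 ≡ 1, so λ ≡ 11.
  x = λ² - 17 - 21 = 121 - 38 ≡ 21; y = λ·(17 - 21) - 22 ≡ 27. → (21, 27)
9P: (21, 27) + (21, 4): same x and y₁ ≡ -y₂, so the sum is ∞.
9P = ∞, so the order is 9.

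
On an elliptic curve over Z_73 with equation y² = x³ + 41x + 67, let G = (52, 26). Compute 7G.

(52, 47)

Double-and-add on 7 = (111)₂. Start with G = (52, 26) for the leading 1-bit.
double: tangent at (52, 26): λ = (3·52² + 41)/(2·26) ≡ 50/52. 52⁻¹ ≡ 66 (mod 73) since 52·66 = 3432 ≡ 1, so λ ≡ 50·66 ≡ 15.
  x = λ² - 52 - 52 = 225 - 104 ≡ 48; y = λ·(52 - 48) - 26 ≡ 34. → (48, 34)
add G: (48, 34) + (52, 26). λ = (26 - 34)/(52 - 48) ≡ 65/4 mod 73. 4⁻¹ ≡ 55 (mod 73) since 4·55 = 220 ≡ 1, so λ ≡ 71.
  x = λ² - 48 - 52 = 5041 - 100 ≡ 50; y = λ·(48 - 50) - 34 ≡ 43. → (50, 43)
double: tangent at (50, 43): λ = (3·50² + 41)/(2·43) ≡ 22/13. 13⁻¹ ≡ 45 (mod 73) since 13·45 = 585 ≡ 1, so λ ≡ 22·45 ≡ 41.
  x = λ² - 50 - 50 = 1681 - 100 ≡ 48; y = λ·(50 - 48) - 43 ≡ 39. → (48, 39)
add G: (48, 39) + (52, 26). λ = (26 - 39)/(52 - 48) ≡ 60/4 mod 73. 4⁻¹ ≡ 55 (mod 73), so λ ≡ 15.
  x = λ² - 48 - 52 = 225 - 100 ≡ 52; y = λ·(48 - 52) - 39 ≡ 47. → (52, 47)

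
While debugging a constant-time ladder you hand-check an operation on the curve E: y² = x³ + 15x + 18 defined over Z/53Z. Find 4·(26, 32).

Write G = (26, 32).
Double-and-add on 4 = (100)₂. Start with G = (26, 32) for the leading 1-bit.
double: tangent at (26, 32): λ = (3·26² + 15)/(2·32) ≡ 29/11. 11⁻¹ ≡ 29 (mod 53), so λ ≡ 29·29 ≡ 46.
  x = λ² - 26 - 26 = 2116 - 52 ≡ 50; y = λ·(26 - 50) - 32 ≡ 30. → (50, 30)
double: tangent at (50, 30): λ = (3·50² + 15)/(2·30) ≡ 42/7. 7⁻¹ ≡ 38 (mod 53), so λ ≡ 42·38 ≡ 6.
  x = λ² - 50 - 50 = 36 - 100 ≡ 42; y = λ·(50 - 42) - 30 ≡ 18. → (42, 18)

(42, 18)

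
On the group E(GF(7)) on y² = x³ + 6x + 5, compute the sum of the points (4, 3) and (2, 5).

(2, 2)

(4, 3) + (2, 5). λ = (5 - 3)/(2 - 4) ≡ 2/5 mod 7. 5⁻¹ ≡ 3 (mod 7), so λ ≡ 6.
  x = λ² - 4 - 2 = 36 - 6 ≡ 2; y = λ·(4 - 2) - 3 ≡ 2. → (2, 2)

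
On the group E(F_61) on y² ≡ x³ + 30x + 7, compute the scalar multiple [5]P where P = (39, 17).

Double-and-add on 5 = (101)₂. Start with P = (39, 17) for the leading 1-bit.
double: tangent at (39, 17): λ = (3·39² + 30)/(2·17) ≡ 18/34. 34⁻¹ ≡ 9 (mod 61) since 34·9 = 306 ≡ 1, so λ ≡ 18·9 ≡ 40.
  x = λ² - 39 - 39 = 1600 - 78 ≡ 58; y = λ·(39 - 58) - 17 ≡ 16. → (58, 16)
double: tangent at (58, 16): λ = (3·58² + 30)/(2·16) ≡ 57/32. 32⁻¹ ≡ 21 (mod 61), so λ ≡ 57·21 ≡ 38.
  x = λ² - 58 - 58 = 1444 - 116 ≡ 47; y = λ·(58 - 47) - 16 ≡ 36. → (47, 36)
add P: (47, 36) + (39, 17). λ = (17 - 36)/(39 - 47) ≡ 42/53 mod 61. 53⁻¹ ≡ 38 (mod 61), so λ ≡ 10.
  x = λ² - 47 - 39 = 100 - 86 ≡ 14; y = λ·(47 - 14) - 36 ≡ 50. → (14, 50)

(14, 50)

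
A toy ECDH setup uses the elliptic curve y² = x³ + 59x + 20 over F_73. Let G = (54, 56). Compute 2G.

(6, 58)

tangent at (54, 56): λ = (3·54² + 59)/(2·56) ≡ 47/39. 39⁻¹ ≡ 15 (mod 73) since 39·15 = 585 ≡ 1, so λ ≡ 47·15 ≡ 48.
  x = λ² - 54 - 54 = 2304 - 108 ≡ 6; y = λ·(54 - 6) - 56 ≡ 58. → (6, 58)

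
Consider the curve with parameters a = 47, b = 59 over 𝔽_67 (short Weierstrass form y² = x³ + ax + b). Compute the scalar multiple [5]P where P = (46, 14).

Repeated addition: build up to 5P.
2P: tangent at (46, 14): λ = (3·46² + 47)/(2·14) ≡ 30/28. 28⁻¹ ≡ 12 (mod 67), so λ ≡ 30·12 ≡ 25.
  x = λ² - 46 - 46 = 625 - 92 ≡ 64; y = λ·(46 - 64) - 14 ≡ 5. → (64, 5)
3P: (64, 5) + (46, 14). λ = (14 - 5)/(46 - 64) ≡ 9/49 mod 67. 49⁻¹ ≡ 26 (mod 67), so λ ≡ 33.
  x = λ² - 64 - 46 = 1089 - 110 ≡ 41; y = λ·(64 - 41) - 5 ≡ 17. → (41, 17)
4P: (41, 17) + (46, 14). λ = (14 - 17)/(46 - 41) ≡ 64/5 mod 67. 5⁻¹ ≡ 27 (mod 67), so λ ≡ 53.
  x = λ² - 41 - 46 = 2809 - 87 ≡ 42; y = λ·(41 - 42) - 17 ≡ 64. → (42, 64)
5P: (42, 64) + (46, 14). λ = (14 - 64)/(46 - 42) ≡ 17/4 mod 67. 4⁻¹ ≡ 17 (mod 67) since 4·17 = 68 ≡ 1, so λ ≡ 21.
  x = λ² - 42 - 46 = 441 - 88 ≡ 18; y = λ·(42 - 18) - 64 ≡ 38. → (18, 38)

(18, 38)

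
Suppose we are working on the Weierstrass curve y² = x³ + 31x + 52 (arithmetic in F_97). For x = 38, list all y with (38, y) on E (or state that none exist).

6, 91

x³ + 31x + 52 = 56102 ≡ 36 (mod 97).
Square roots of 36 mod 97: 6 and 91 (since 6² = 36 ≡ 36).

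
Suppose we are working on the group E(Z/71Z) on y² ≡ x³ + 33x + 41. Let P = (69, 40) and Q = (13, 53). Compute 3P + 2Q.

(15, 52)

First 3P:
Repeated addition: build up to 3P.
2P: tangent at (69, 40): λ = (3·69² + 33)/(2·40) ≡ 45/9. 9⁻¹ ≡ 8 (mod 71) since 9·8 = 72 ≡ 1, so λ ≡ 45·8 ≡ 5.
  x = λ² - 69 - 69 = 25 - 138 ≡ 29; y = λ·(69 - 29) - 40 ≡ 18. → (29, 18)
3P: (29, 18) + (69, 40). λ = (40 - 18)/(69 - 29) ≡ 22/40 mod 71. 40⁻¹ ≡ 16 (mod 71), so λ ≡ 68.
  x = λ² - 29 - 69 = 4624 - 98 ≡ 53; y = λ·(29 - 53) - 18 ≡ 54. → (53, 54)
3P = (53, 54).
Next 2Q:
Repeated addition: build up to 2Q.
2Q: tangent at (13, 53): λ = (3·13² + 33)/(2·53) ≡ 43/35. 35⁻¹ ≡ 69 (mod 71), so λ ≡ 43·69 ≡ 56.
  x = λ² - 13 - 13 = 3136 - 26 ≡ 57; y = λ·(13 - 57) - 53 ≡ 39. → (57, 39)
2Q = (57, 39).
Finally 3P + 2Q:
(53, 54) + (57, 39). λ = (39 - 54)/(57 - 53) ≡ 56/4 mod 71. 4⁻¹ ≡ 18 (mod 71), so λ ≡ 14.
  x = λ² - 53 - 57 = 196 - 110 ≡ 15; y = λ·(53 - 15) - 54 ≡ 52. → (15, 52)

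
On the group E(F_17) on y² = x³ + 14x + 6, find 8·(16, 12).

(8, 1)

Write P = (16, 12).
Repeated addition: build up to 8P.
2P: tangent at (16, 12): λ = (3·16² + 14)/(2·12) ≡ 0/7. 7⁻¹ ≡ 5 (mod 17) since 7·5 = 35 ≡ 1, so λ ≡ 0·5 ≡ 0.
  x = λ² - 16 - 16 = 0 - 32 ≡ 2; y = λ·(16 - 2) - 12 ≡ 5. → (2, 5)
3P: (2, 5) + (16, 12). λ = (12 - 5)/(16 - 2) ≡ 7/14 mod 17. 14⁻¹ ≡ 11 (mod 17) since 14·11 = 154 ≡ 1, so λ ≡ 9.
  x = λ² - 2 - 16 = 81 - 18 ≡ 12; y = λ·(2 - 12) - 5 ≡ 7. → (12, 7)
4P: (12, 7) + (16, 12). λ = (12 - 7)/(16 - 12) ≡ 5/4 mod 17. 4⁻¹ ≡ 13 (mod 17), so λ ≡ 14.
  x = λ² - 12 - 16 = 196 - 28 ≡ 15; y = λ·(12 - 15) - 7 ≡ 2. → (15, 2)
5P: (15, 2) + (16, 12). λ = (12 - 2)/(16 - 15) ≡ 10/1 mod 17. 1⁻¹ ≡ 1 (mod 17) since 1·1 = 1 ≡ 1, so λ ≡ 10.
  x = λ² - 15 - 16 = 100 - 31 ≡ 1; y = λ·(15 - 1) - 2 ≡ 2. → (1, 2)
6P: (1, 2) + (16, 12). λ = (12 - 2)/(16 - 1) ≡ 10/15 mod 17. 15⁻¹ ≡ 8 (mod 17) since 15·8 = 120 ≡ 1, so λ ≡ 12.
  x = λ² - 1 - 16 = 144 - 17 ≡ 8; y = λ·(1 - 8) - 2 ≡ 16. → (8, 16)
7P: (8, 16) + (16, 12). λ = (12 - 16)/(16 - 8) ≡ 13/8 mod 17. 8⁻¹ ≡ 15 (mod 17) since 8·15 = 120 ≡ 1, so λ ≡ 8.
  x = λ² - 8 - 16 = 64 - 24 ≡ 6; y = λ·(8 - 6) - 16 ≡ 0. → (6, 0)
8P: (6, 0) + (16, 12). λ = (12 - 0)/(16 - 6) ≡ 12/10 mod 17. 10⁻¹ ≡ 12 (mod 17), so λ ≡ 8.
  x = λ² - 6 - 16 = 64 - 22 ≡ 8; y = λ·(6 - 8) - 0 ≡ 1. → (8, 1)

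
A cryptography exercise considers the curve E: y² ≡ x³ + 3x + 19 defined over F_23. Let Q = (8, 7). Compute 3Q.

Repeated addition: build up to 3Q.
2Q: tangent at (8, 7): λ = (3·8² + 3)/(2·7) ≡ 11/14. 14⁻¹ ≡ 5 (mod 23), so λ ≡ 11·5 ≡ 9.
  x = λ² - 8 - 8 = 81 - 16 ≡ 19; y = λ·(8 - 19) - 7 ≡ 9. → (19, 9)
3Q: (19, 9) + (8, 7). λ = (7 - 9)/(8 - 19) ≡ 21/12 mod 23. 12⁻¹ ≡ 2 (mod 23) since 12·2 = 24 ≡ 1, so λ ≡ 19.
  x = λ² - 19 - 8 = 361 - 27 ≡ 12; y = λ·(19 - 12) - 9 ≡ 9. → (12, 9)

(12, 9)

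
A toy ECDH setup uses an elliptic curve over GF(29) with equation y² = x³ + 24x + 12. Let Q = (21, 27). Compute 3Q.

(6, 16)

Repeated addition: build up to 3Q.
2Q: tangent at (21, 27): λ = (3·21² + 24)/(2·27) ≡ 13/25. 25⁻¹ ≡ 7 (mod 29) since 25·7 = 175 ≡ 1, so λ ≡ 13·7 ≡ 4.
  x = λ² - 21 - 21 = 16 - 42 ≡ 3; y = λ·(21 - 3) - 27 ≡ 16. → (3, 16)
3Q: (3, 16) + (21, 27). λ = (27 - 16)/(21 - 3) ≡ 11/18 mod 29. 18⁻¹ ≡ 21 (mod 29) since 18·21 = 378 ≡ 1, so λ ≡ 28.
  x = λ² - 3 - 21 = 784 - 24 ≡ 6; y = λ·(3 - 6) - 16 ≡ 16. → (6, 16)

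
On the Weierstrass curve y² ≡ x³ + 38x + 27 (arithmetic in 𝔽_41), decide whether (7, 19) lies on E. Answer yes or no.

no

y² = 19² ≡ 33; x³ + 38x + 27 = 636 ≡ 21 (mod 41). 33 ≠ 21.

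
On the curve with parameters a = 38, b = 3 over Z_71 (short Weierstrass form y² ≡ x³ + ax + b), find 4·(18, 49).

(68, 69)

Write Q = (18, 49).
Double-and-add on 4 = (100)₂. Start with Q = (18, 49) for the leading 1-bit.
double: tangent at (18, 49): λ = (3·18² + 38)/(2·49) ≡ 16/27. 27⁻¹ ≡ 50 (mod 71), so λ ≡ 16·50 ≡ 19.
  x = λ² - 18 - 18 = 361 - 36 ≡ 41; y = λ·(18 - 41) - 49 ≡ 11. → (41, 11)
double: tangent at (41, 11): λ = (3·41² + 38)/(2·11) ≡ 40/22. 22⁻¹ ≡ 42 (mod 71) since 22·42 = 924 ≡ 1, so λ ≡ 40·42 ≡ 47.
  x = λ² - 41 - 41 = 2209 - 82 ≡ 68; y = λ·(41 - 68) - 11 ≡ 69. → (68, 69)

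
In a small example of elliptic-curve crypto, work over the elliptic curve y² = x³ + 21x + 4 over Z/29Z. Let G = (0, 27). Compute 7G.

(3, 6)

Double-and-add on 7 = (111)₂. Start with G = (0, 27) for the leading 1-bit.
double: tangent at (0, 27): λ = (3·0² + 21)/(2·27) ≡ 21/25. 25⁻¹ ≡ 7 (mod 29), so λ ≡ 21·7 ≡ 2.
  x = λ² - 0 - 0 = 4 - 0 ≡ 4; y = λ·(0 - 4) - 27 ≡ 23. → (4, 23)
add G: (4, 23) + (0, 27). λ = (27 - 23)/(0 - 4) ≡ 4/25 mod 29. 25⁻¹ ≡ 7 (mod 29) since 25·7 = 175 ≡ 1, so λ ≡ 28.
  x = λ² - 4 - 0 = 784 - 4 ≡ 26; y = λ·(4 - 26) - 23 ≡ 28. → (26, 28)
double: tangent at (26, 28): λ = (3·26² + 21)/(2·28) ≡ 19/27. 27⁻¹ ≡ 14 (mod 29) since 27·14 = 378 ≡ 1, so λ ≡ 19·14 ≡ 5.
  x = λ² - 26 - 26 = 25 - 52 ≡ 2; y = λ·(26 - 2) - 28 ≡ 5. → (2, 5)
add G: (2, 5) + (0, 27). λ = (27 - 5)/(0 - 2) ≡ 22/27 mod 29. 27⁻¹ ≡ 14 (mod 29), so λ ≡ 18.
  x = λ² - 2 - 0 = 324 - 2 ≡ 3; y = λ·(2 - 3) - 5 ≡ 6. → (3, 6)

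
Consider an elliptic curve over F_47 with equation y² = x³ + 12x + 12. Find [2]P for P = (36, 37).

(24, 20)

tangent at (36, 37): λ = (3·36² + 12)/(2·37) ≡ 46/27. 27⁻¹ ≡ 7 (mod 47) since 27·7 = 189 ≡ 1, so λ ≡ 46·7 ≡ 40.
  x = λ² - 36 - 36 = 1600 - 72 ≡ 24; y = λ·(36 - 24) - 37 ≡ 20. → (24, 20)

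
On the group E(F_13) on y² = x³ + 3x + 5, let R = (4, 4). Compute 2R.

tangent at (4, 4): λ = (3·4² + 3)/(2·4) ≡ 12/8. 8⁻¹ ≡ 5 (mod 13), so λ ≡ 12·5 ≡ 8.
  x = λ² - 4 - 4 = 64 - 8 ≡ 4; y = λ·(4 - 4) - 4 ≡ 9. → (4, 9)

(4, 9)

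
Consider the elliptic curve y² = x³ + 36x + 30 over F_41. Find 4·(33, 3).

(34, 38)

Write Q = (33, 3).
Repeated addition: build up to 4Q.
2Q: tangent at (33, 3): λ = (3·33² + 36)/(2·3) ≡ 23/6. 6⁻¹ ≡ 7 (mod 41), so λ ≡ 23·7 ≡ 38.
  x = λ² - 33 - 33 = 1444 - 66 ≡ 25; y = λ·(33 - 25) - 3 ≡ 14. → (25, 14)
3Q: (25, 14) + (33, 3). λ = (3 - 14)/(33 - 25) ≡ 30/8 mod 41. 8⁻¹ ≡ 36 (mod 41) since 8·36 = 288 ≡ 1, so λ ≡ 14.
  x = λ² - 25 - 33 = 196 - 58 ≡ 15; y = λ·(25 - 15) - 14 ≡ 3. → (15, 3)
4Q: (15, 3) + (33, 3). λ = (3 - 3)/(33 - 15) ≡ 0/18 mod 41. 18⁻¹ ≡ 16 (mod 41), so λ ≡ 0.
  x = λ² - 15 - 33 = 0 - 48 ≡ 34; y = λ·(15 - 34) - 3 ≡ 38. → (34, 38)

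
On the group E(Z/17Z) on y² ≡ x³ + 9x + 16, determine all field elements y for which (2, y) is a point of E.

x³ + 9x + 16 = 42 ≡ 8 (mod 17).
Square roots of 8 mod 17: 5 and 12 (since 5² = 25 ≡ 8).

5, 12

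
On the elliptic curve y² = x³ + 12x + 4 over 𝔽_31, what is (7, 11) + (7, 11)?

(26, 25)

tangent at (7, 11): λ = (3·7² + 12)/(2·11) ≡ 4/22. 22⁻¹ ≡ 24 (mod 31) since 22·24 = 528 ≡ 1, so λ ≡ 4·24 ≡ 3.
  x = λ² - 7 - 7 = 9 - 14 ≡ 26; y = λ·(7 - 26) - 11 ≡ 25. → (26, 25)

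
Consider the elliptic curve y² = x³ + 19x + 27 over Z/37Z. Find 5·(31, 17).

(36, 9)

Write P = (31, 17).
Double-and-add on 5 = (101)₂. Start with P = (31, 17) for the leading 1-bit.
double: tangent at (31, 17): λ = (3·31² + 19)/(2·17) ≡ 16/34. 34⁻¹ ≡ 12 (mod 37) since 34·12 = 408 ≡ 1, so λ ≡ 16·12 ≡ 7.
  x = λ² - 31 - 31 = 49 - 62 ≡ 24; y = λ·(31 - 24) - 17 ≡ 32. → (24, 32)
double: tangent at (24, 32): λ = (3·24² + 19)/(2·32) ≡ 8/27. 27⁻¹ ≡ 11 (mod 37) since 27·11 = 297 ≡ 1, so λ ≡ 8·11 ≡ 14.
  x = λ² - 24 - 24 = 196 - 48 ≡ 0; y = λ·(24 - 0) - 32 ≡ 8. → (0, 8)
add P: (0, 8) + (31, 17). λ = (17 - 8)/(31 - 0) ≡ 9/31 mod 37. 31⁻¹ ≡ 6 (mod 37) since 31·6 = 186 ≡ 1, so λ ≡ 17.
  x = λ² - 0 - 31 = 289 - 31 ≡ 36; y = λ·(0 - 36) - 8 ≡ 9. → (36, 9)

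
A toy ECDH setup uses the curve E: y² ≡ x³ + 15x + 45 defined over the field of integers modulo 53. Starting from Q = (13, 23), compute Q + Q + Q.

Repeated addition: build up to 3Q.
2Q: tangent at (13, 23): λ = (3·13² + 15)/(2·23) ≡ 45/46. 46⁻¹ ≡ 15 (mod 53) since 46·15 = 690 ≡ 1, so λ ≡ 45·15 ≡ 39.
  x = λ² - 13 - 13 = 1521 - 26 ≡ 11; y = λ·(13 - 11) - 23 ≡ 2. → (11, 2)
3Q: (11, 2) + (13, 23). λ = (23 - 2)/(13 - 11) ≡ 21/2 mod 53. 2⁻¹ ≡ 27 (mod 53) since 2·27 = 54 ≡ 1, so λ ≡ 37.
  x = λ² - 11 - 13 = 1369 - 24 ≡ 20; y = λ·(11 - 20) - 2 ≡ 36. → (20, 36)

(20, 36)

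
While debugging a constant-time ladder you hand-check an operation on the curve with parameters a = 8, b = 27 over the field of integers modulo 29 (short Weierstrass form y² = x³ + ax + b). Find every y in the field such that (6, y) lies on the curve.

x³ + 8x + 27 = 291 ≡ 1 (mod 29).
Square roots of 1 mod 29: 1 and 28 (since 1² = 1 ≡ 1).

1, 28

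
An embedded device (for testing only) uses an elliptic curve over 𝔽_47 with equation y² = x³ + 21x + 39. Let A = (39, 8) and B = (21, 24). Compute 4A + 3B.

(31, 5)

First 4A:
Repeated addition: build up to 4A.
2A: tangent at (39, 8): λ = (3·39² + 21)/(2·8) ≡ 25/16. 16⁻¹ ≡ 3 (mod 47) since 16·3 = 48 ≡ 1, so λ ≡ 25·3 ≡ 28.
  x = λ² - 39 - 39 = 784 - 78 ≡ 1; y = λ·(39 - 1) - 8 ≡ 22. → (1, 22)
3A: (1, 22) + (39, 8). λ = (8 - 22)/(39 - 1) ≡ 33/38 mod 47. 38⁻¹ ≡ 26 (mod 47), so λ ≡ 12.
  x = λ² - 1 - 39 = 144 - 40 ≡ 10; y = λ·(1 - 10) - 22 ≡ 11. → (10, 11)
4A: (10, 11) + (39, 8). λ = (8 - 11)/(39 - 10) ≡ 44/29 mod 47. 29⁻¹ ≡ 13 (mod 47), so λ ≡ 8.
  x = λ² - 10 - 39 = 64 - 49 ≡ 15; y = λ·(10 - 15) - 11 ≡ 43. → (15, 43)
4A = (15, 43).
Next 3B:
Repeated addition: build up to 3B.
2B: tangent at (21, 24): λ = (3·21² + 21)/(2·24) ≡ 28/1. 1⁻¹ ≡ 1 (mod 47), so λ ≡ 28·1 ≡ 28.
  x = λ² - 21 - 21 = 784 - 42 ≡ 37; y = λ·(21 - 37) - 24 ≡ 45. → (37, 45)
3B: (37, 45) + (21, 24). λ = (24 - 45)/(21 - 37) ≡ 26/31 mod 47. 31⁻¹ ≡ 44 (mod 47) since 31·44 = 1364 ≡ 1, so λ ≡ 16.
  x = λ² - 37 - 21 = 256 - 58 ≡ 10; y = λ·(37 - 10) - 45 ≡ 11. → (10, 11)
3B = (10, 11).
Finally 4A + 3B:
(15, 43) + (10, 11). λ = (11 - 43)/(10 - 15) ≡ 15/42 mod 47. 42⁻¹ ≡ 28 (mod 47), so λ ≡ 44.
  x = λ² - 15 - 10 = 1936 - 25 ≡ 31; y = λ·(15 - 31) - 43 ≡ 5. → (31, 5)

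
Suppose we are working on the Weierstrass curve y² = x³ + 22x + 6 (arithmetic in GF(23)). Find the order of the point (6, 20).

11

2P: tangent at (6, 20): λ = (3·6² + 22)/(2·20) ≡ 15/17. 17⁻¹ ≡ 19 (mod 23), so λ ≡ 15·19 ≡ 9.
  x = λ² - 6 - 6 = 81 - 12 ≡ 0; y = λ·(6 - 0) - 20 ≡ 11. → (0, 11)
3P: (0, 11) + (6, 20). λ = (20 - 11)/(6 - 0) ≡ 9/6 mod 23. 6⁻¹ ≡ 4 (mod 23), so λ ≡ 13.
  x = λ² - 0 - 6 = 169 - 6 ≡ 2; y = λ·(0 - 2) - 11 ≡ 9. → (2, 9)
4P: (2, 9) + (6, 20). λ = (20 - 9)/(6 - 2) ≡ 11/4 mod 23. 4⁻¹ ≡ 6 (mod 23), so λ ≡ 20.
  x = λ² - 2 - 6 = 400 - 8 ≡ 1; y = λ·(2 - 1) - 9 ≡ 11. → (1, 11)
5P: (1, 11) + (6, 20). λ = (20 - 11)/(6 - 1) ≡ 9/5 mod 23. 5⁻¹ ≡ 14 (mod 23), so λ ≡ 11.
  x = λ² - 1 - 6 = 121 - 7 ≡ 22; y = λ·(1 - 22) - 11 ≡ 11. → (22, 11)
6P: (22, 11) + (6, 20). λ = (20 - 11)/(6 - 22) ≡ 9/7 mod 23. 7⁻¹ ≡ 10 (mod 23) since 7·10 = 70 ≡ 1, so λ ≡ 21.
  x = λ² - 22 - 6 = 441 - 28 ≡ 22; y = λ·(22 - 22) - 11 ≡ 12. → (22, 12)
7P: (22, 12) + (6, 20). λ = (20 - 12)/(6 - 22) ≡ 8/7 mod 23. 7⁻¹ ≡ 10 (mod 23), so λ ≡ 11.
  x = λ² - 22 - 6 = 121 - 28 ≡ 1; y = λ·(22 - 1) - 12 ≡ 12. → (1, 12)
8P: (1, 12) + (6, 20). λ = (20 - 12)/(6 - 1) ≡ 8/5 mod 23. 5⁻¹ ≡ 14 (mod 23), so λ ≡ 20.
  x = λ² - 1 - 6 = 400 - 7 ≡ 2; y = λ·(1 - 2) - 12 ≡ 14. → (2, 14)
9P: (2, 14) + (6, 20). λ = (20 - 14)/(6 - 2) ≡ 6/4 mod 23. 4⁻¹ ≡ 6 (mod 23) since 4·6 = 24 ≡ 1, so λ ≡ 13.
  x = λ² - 2 - 6 = 169 - 8 ≡ 0; y = λ·(2 - 0) - 14 ≡ 12. → (0, 12)
10P: (0, 12) + (6, 20). λ = (20 - 12)/(6 - 0) ≡ 8/6 mod 23. 6⁻¹ ≡ 4 (mod 23) since 6·4 = 24 ≡ 1, so λ ≡ 9.
  x = λ² - 0 - 6 = 81 - 6 ≡ 6; y = λ·(0 - 6) - 12 ≡ 3. → (6, 3)
11P: (6, 3) + (6, 20): same x and y₁ ≡ -y₂, so the sum is O.
11P = O, so the order is 11.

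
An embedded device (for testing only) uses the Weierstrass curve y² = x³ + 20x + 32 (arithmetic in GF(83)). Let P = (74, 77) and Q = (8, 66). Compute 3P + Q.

(68, 80)

First 3P:
Repeated addition: build up to 3P.
2P: tangent at (74, 77): λ = (3·74² + 20)/(2·77) ≡ 14/71. 71⁻¹ ≡ 76 (mod 83), so λ ≡ 14·76 ≡ 68.
  x = λ² - 74 - 74 = 4624 - 148 ≡ 77; y = λ·(74 - 77) - 77 ≡ 51. → (77, 51)
3P: (77, 51) + (74, 77). λ = (77 - 51)/(74 - 77) ≡ 26/80 mod 83. 80⁻¹ ≡ 55 (mod 83) since 80·55 = 4400 ≡ 1, so λ ≡ 19.
  x = λ² - 77 - 74 = 361 - 151 ≡ 44; y = λ·(77 - 44) - 51 ≡ 78. → (44, 78)
3P = (44, 78).
Finally 3P + Q:
(44, 78) + (8, 66). λ = (66 - 78)/(8 - 44) ≡ 71/47 mod 83. 47⁻¹ ≡ 53 (mod 83), so λ ≡ 28.
  x = λ² - 44 - 8 = 784 - 52 ≡ 68; y = λ·(44 - 68) - 78 ≡ 80. → (68, 80)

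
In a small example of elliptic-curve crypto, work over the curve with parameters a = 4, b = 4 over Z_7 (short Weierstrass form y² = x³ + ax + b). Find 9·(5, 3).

Write G = (5, 3).
Double-and-add on 9 = (1001)₂. Start with G = (5, 3) for the leading 1-bit.
double: tangent at (5, 3): λ = (3·5² + 4)/(2·3) ≡ 2/6. 6⁻¹ ≡ 6 (mod 7), so λ ≡ 2·6 ≡ 5.
  x = λ² - 5 - 5 = 25 - 10 ≡ 1; y = λ·(5 - 1) - 3 ≡ 3. → (1, 3)
double: tangent at (1, 3): λ = (3·1² + 4)/(2·3) ≡ 0/6. 6⁻¹ ≡ 6 (mod 7) since 6·6 = 36 ≡ 1, so λ ≡ 0·6 ≡ 0.
  x = λ² - 1 - 1 = 0 - 2 ≡ 5; y = λ·(1 - 5) - 3 ≡ 4. → (5, 4)
double: tangent at (5, 4): λ = (3·5² + 4)/(2·4) ≡ 2/1. 1⁻¹ ≡ 1 (mod 7), so λ ≡ 2·1 ≡ 2.
  x = λ² - 5 - 5 = 4 - 10 ≡ 1; y = λ·(5 - 1) - 4 ≡ 4. → (1, 4)
add G: (1, 4) + (5, 3). λ = (3 - 4)/(5 - 1) ≡ 6/4 mod 7. 4⁻¹ ≡ 2 (mod 7), so λ ≡ 5.
  x = λ² - 1 - 5 = 25 - 6 ≡ 5; y = λ·(1 - 5) - 4 ≡ 4. → (5, 4)

(5, 4)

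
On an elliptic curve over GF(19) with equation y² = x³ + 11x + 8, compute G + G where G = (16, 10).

(6, 9)

tangent at (16, 10): λ = (3·16² + 11)/(2·10) ≡ 0/1. 1⁻¹ ≡ 1 (mod 19), so λ ≡ 0·1 ≡ 0.
  x = λ² - 16 - 16 = 0 - 32 ≡ 6; y = λ·(16 - 6) - 10 ≡ 9. → (6, 9)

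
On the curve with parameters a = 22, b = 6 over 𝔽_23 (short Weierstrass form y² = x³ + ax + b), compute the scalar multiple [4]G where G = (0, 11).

(2, 14)

Repeated addition: build up to 4G.
2G: tangent at (0, 11): λ = (3·0² + 22)/(2·11) ≡ 22/22. 22⁻¹ ≡ 22 (mod 23), so λ ≡ 22·22 ≡ 1.
  x = λ² - 0 - 0 = 1 - 0 ≡ 1; y = λ·(0 - 1) - 11 ≡ 11. → (1, 11)
3G: (1, 11) + (0, 11). λ = (11 - 11)/(0 - 1) ≡ 0/22 mod 23. 22⁻¹ ≡ 22 (mod 23) since 22·22 = 484 ≡ 1, so λ ≡ 0.
  x = λ² - 1 - 0 = 0 - 1 ≡ 22; y = λ·(1 - 22) - 11 ≡ 12. → (22, 12)
4G: (22, 12) + (0, 11). λ = (11 - 12)/(0 - 22) ≡ 22/1 mod 23. 1⁻¹ ≡ 1 (mod 23) since 1·1 = 1 ≡ 1, so λ ≡ 22.
  x = λ² - 22 - 0 = 484 - 22 ≡ 2; y = λ·(22 - 2) - 12 ≡ 14. → (2, 14)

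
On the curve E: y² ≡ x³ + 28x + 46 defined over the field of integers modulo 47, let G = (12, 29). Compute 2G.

tangent at (12, 29): λ = (3·12² + 28)/(2·29) ≡ 37/11. 11⁻¹ ≡ 30 (mod 47), so λ ≡ 37·30 ≡ 29.
  x = λ² - 12 - 12 = 841 - 24 ≡ 18; y = λ·(12 - 18) - 29 ≡ 32. → (18, 32)

(18, 32)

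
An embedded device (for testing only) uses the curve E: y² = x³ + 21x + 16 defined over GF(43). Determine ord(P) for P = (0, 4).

4

2P: tangent at (0, 4): λ = (3·0² + 21)/(2·4) ≡ 21/8. 8⁻¹ ≡ 27 (mod 43) since 8·27 = 216 ≡ 1, so λ ≡ 21·27 ≡ 8.
  x = λ² - 0 - 0 = 64 - 0 ≡ 21; y = λ·(0 - 21) - 4 ≡ 0. → (21, 0)
3P: (21, 0) + (0, 4). λ = (4 - 0)/(0 - 21) ≡ 4/22 mod 43. 22⁻¹ ≡ 2 (mod 43) since 22·2 = 44 ≡ 1, so λ ≡ 8.
  x = λ² - 21 - 0 = 64 - 21 ≡ 0; y = λ·(21 - 0) - 0 ≡ 39. → (0, 39)
4P: (0, 39) + (0, 4): same x and y₁ ≡ -y₂, so the sum is the point at infinity.
4P = the point at infinity, so the order is 4.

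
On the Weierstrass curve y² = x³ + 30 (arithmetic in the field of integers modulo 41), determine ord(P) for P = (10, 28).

2P: tangent at (10, 28): λ = (3·10² + 0)/(2·28) ≡ 13/15. 15⁻¹ ≡ 11 (mod 41) since 15·11 = 165 ≡ 1, so λ ≡ 13·11 ≡ 20.
  x = λ² - 10 - 10 = 400 - 20 ≡ 11; y = λ·(10 - 11) - 28 ≡ 34. → (11, 34)
3P: (11, 34) + (10, 28). λ = (28 - 34)/(10 - 11) ≡ 35/40 mod 41. 40⁻¹ ≡ 40 (mod 41) since 40·40 = 1600 ≡ 1, so λ ≡ 6.
  x = λ² - 11 - 10 = 36 - 21 ≡ 15; y = λ·(11 - 15) - 34 ≡ 24. → (15, 24)
4P: (15, 24) + (10, 28). λ = (28 - 24)/(10 - 15) ≡ 4/36 mod 41. 36⁻¹ ≡ 8 (mod 41), so λ ≡ 32.
  x = λ² - 15 - 10 = 1024 - 25 ≡ 15; y = λ·(15 - 15) - 24 ≡ 17. → (15, 17)
5P: (15, 17) + (10, 28). λ = (28 - 17)/(10 - 15) ≡ 11/36 mod 41. 36⁻¹ ≡ 8 (mod 41) since 36·8 = 288 ≡ 1, so λ ≡ 6.
  x = λ² - 15 - 10 = 36 - 25 ≡ 11; y = λ·(15 - 11) - 17 ≡ 7. → (11, 7)
6P: (11, 7) + (10, 28). λ = (28 - 7)/(10 - 11) ≡ 21/40 mod 41. 40⁻¹ ≡ 40 (mod 41), so λ ≡ 20.
  x = λ² - 11 - 10 = 400 - 21 ≡ 10; y = λ·(11 - 10) - 7 ≡ 13. → (10, 13)
7P: (10, 13) + (10, 28): same x and y₁ ≡ -y₂, so the sum is O.
7P = O, so the order is 7.

7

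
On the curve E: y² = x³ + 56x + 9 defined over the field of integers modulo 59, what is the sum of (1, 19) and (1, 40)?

The two points share x = 1 and their y-coordinates satisfy 19 + 40 ≡ 0 (mod 59), so they are inverses. Their sum is 𝒪.

O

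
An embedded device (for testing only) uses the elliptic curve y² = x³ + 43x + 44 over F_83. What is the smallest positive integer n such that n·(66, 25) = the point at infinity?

2P: tangent at (66, 25): λ = (3·66² + 43)/(2·25) ≡ 80/50. 50⁻¹ ≡ 5 (mod 83) since 50·5 = 250 ≡ 1, so λ ≡ 80·5 ≡ 68.
  x = λ² - 66 - 66 = 4624 - 132 ≡ 10; y = λ·(66 - 10) - 25 ≡ 48. → (10, 48)
3P: (10, 48) + (66, 25). λ = (25 - 48)/(66 - 10) ≡ 60/56 mod 83. 56⁻¹ ≡ 43 (mod 83) since 56·43 = 2408 ≡ 1, so λ ≡ 7.
  x = λ² - 10 - 66 = 49 - 76 ≡ 56; y = λ·(10 - 56) - 48 ≡ 45. → (56, 45)
4P: (56, 45) + (66, 25). λ = (25 - 45)/(66 - 56) ≡ 63/10 mod 83. 10⁻¹ ≡ 25 (mod 83), so λ ≡ 81.
  x = λ² - 56 - 66 = 6561 - 122 ≡ 48; y = λ·(56 - 48) - 45 ≡ 22. → (48, 22)
5P: (48, 22) + (66, 25). λ = (25 - 22)/(66 - 48) ≡ 3/18 mod 83. 18⁻¹ ≡ 60 (mod 83), so λ ≡ 14.
  x = λ² - 48 - 66 = 196 - 114 ≡ 82; y = λ·(48 - 82) - 22 ≡ 0. → (82, 0)
6P: (82, 0) + (66, 25). λ = (25 - 0)/(66 - 82) ≡ 25/67 mod 83. 67⁻¹ ≡ 57 (mod 83) since 67·57 = 3819 ≡ 1, so λ ≡ 14.
  x = λ² - 82 - 66 = 196 - 148 ≡ 48; y = λ·(82 - 48) - 0 ≡ 61. → (48, 61)
7P: (48, 61) + (66, 25). λ = (25 - 61)/(66 - 48) ≡ 47/18 mod 83. 18⁻¹ ≡ 60 (mod 83) since 18·60 = 1080 ≡ 1, so λ ≡ 81.
  x = λ² - 48 - 66 = 6561 - 114 ≡ 56; y = λ·(48 - 56) - 61 ≡ 38. → (56, 38)
8P: (56, 38) + (66, 25). λ = (25 - 38)/(66 - 56) ≡ 70/10 mod 83. 10⁻¹ ≡ 25 (mod 83), so λ ≡ 7.
  x = λ² - 56 - 66 = 49 - 122 ≡ 10; y = λ·(56 - 10) - 38 ≡ 35. → (10, 35)
9P: (10, 35) + (66, 25). λ = (25 - 35)/(66 - 10) ≡ 73/56 mod 83. 56⁻¹ ≡ 43 (mod 83) since 56·43 = 2408 ≡ 1, so λ ≡ 68.
  x = λ² - 10 - 66 = 4624 - 76 ≡ 66; y = λ·(10 - 66) - 35 ≡ 58. → (66, 58)
10P: (66, 58) + (66, 25): same x and y₁ ≡ -y₂, so the sum is the point at infinity.
10P = the point at infinity, so the order is 10.

10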